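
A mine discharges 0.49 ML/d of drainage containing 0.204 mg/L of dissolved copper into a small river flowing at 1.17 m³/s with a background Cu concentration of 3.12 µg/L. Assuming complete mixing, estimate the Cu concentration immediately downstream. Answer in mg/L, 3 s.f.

0.49 ML/d = 0.005671 m³/s.
3.12 µg/L = 0.00312 mg/L.
Flow-weighted mixing gives C = (0.005671·0.204 + 1.17·0.00312) / (0.005671 + 1.17) = 0.004807/1.176 = 0.004089 mg/L.

0.00409 mg/L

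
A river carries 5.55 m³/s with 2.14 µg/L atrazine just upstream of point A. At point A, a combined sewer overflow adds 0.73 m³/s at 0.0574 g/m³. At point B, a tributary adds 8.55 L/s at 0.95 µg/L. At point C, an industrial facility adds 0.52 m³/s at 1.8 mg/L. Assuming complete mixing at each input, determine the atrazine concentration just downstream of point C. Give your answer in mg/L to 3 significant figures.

2.14 µg/L = 0.00214 mg/L.
After input A: C = (5.55·0.00214 + 0.73·0.0574) / 6.28 = 0.008564 mg/L.
8.55 L/s = 0.00855 m³/s.
0.95 µg/L = 0.00095 mg/L.
After input B: C = (6.28·0.008564 + 0.00855·0.00095) / 6.289 = 0.008553 mg/L.
After input C: C = (6.289·0.008553 + 0.52·1.8) / 6.809 = 0.1454 mg/L.

0.145 mg/L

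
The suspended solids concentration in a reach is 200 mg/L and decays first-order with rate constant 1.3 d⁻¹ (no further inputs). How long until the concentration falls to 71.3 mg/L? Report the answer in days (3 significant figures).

t = ln(C₀/C)/k = ln(200/71.3)/1.3 = 1.031/1.3 = 0.7934 d.

0.793 d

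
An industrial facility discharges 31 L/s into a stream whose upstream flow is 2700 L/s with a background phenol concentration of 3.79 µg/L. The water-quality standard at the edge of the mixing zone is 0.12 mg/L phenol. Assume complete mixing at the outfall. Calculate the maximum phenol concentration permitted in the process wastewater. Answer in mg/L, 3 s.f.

10.2 mg/L

31 L/s = 0.031 m³/s.
2700 L/s = 2.7 m³/s.
3.79 µg/L = 0.00379 mg/L.
Mass balance: 0.12·2.731 = 0.031·Cₑ + 2.7·0.00379.
Cₑ = (0.3277 − 0.01023) / 0.031 = 10.24 mg/L.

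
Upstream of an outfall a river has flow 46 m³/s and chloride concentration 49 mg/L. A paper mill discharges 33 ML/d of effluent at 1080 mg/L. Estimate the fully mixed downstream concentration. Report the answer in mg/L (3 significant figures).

33 ML/d = 0.3819 m³/s.
Conservation of mass across the mixing zone: C = (0.3819·1080 + 46·49) / (0.3819 + 46) = 2666/46.38 = 57.49 mg/L.

57.5 mg/L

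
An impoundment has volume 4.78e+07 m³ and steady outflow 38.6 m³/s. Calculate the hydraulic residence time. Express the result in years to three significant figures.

Q = 38.6 m³/s × 3.156e+07 s/yr = 1.218e+09 m³/yr.
Hydraulic residence time τ = V/Q = 4.78e+07/1.218e+09 = 0.03924 yr.

0.0392 yr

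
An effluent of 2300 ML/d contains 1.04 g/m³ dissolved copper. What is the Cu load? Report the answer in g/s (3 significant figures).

27.7 g/s

2300 ML/d = 26.62 m³/s.
Mass flux = Q·C = 26.62 m³/s × 1.04 g/m³ = 27.69 g/s.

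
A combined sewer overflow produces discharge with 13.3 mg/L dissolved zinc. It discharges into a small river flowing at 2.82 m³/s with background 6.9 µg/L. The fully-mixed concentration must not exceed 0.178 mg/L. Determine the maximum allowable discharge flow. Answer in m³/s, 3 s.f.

6.9 µg/L = 0.0069 mg/L.
Mass balance at complete mixing: C_std·(Q_w + Q_r) = Q_w·C_e + Q_r·C_b.
Rearranging, Q_w = Q_r·(C_std − C_b)/(C_e − C_std) = 2.82·(0.178 − 0.0069) / (13.3 − 0.178) = 0.03677 m³/s.

0.0368 m³/s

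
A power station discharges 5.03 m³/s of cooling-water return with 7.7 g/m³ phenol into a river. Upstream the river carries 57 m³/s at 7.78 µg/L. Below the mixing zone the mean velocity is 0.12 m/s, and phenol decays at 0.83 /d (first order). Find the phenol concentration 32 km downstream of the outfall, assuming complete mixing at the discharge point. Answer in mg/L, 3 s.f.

7.78 µg/L = 0.00778 mg/L.
After complete mixing, C₀ = (5.03·7.7 + 57·0.00778) / 62.03 = 0.6315 mg/L.
Travel time t = 3.2e+04 m / 0.12 m/s = 2.667e+05 s = 3.086 d.
C = 0.6315·exp(−0.83·3.086) = 0.6315·0.07717 = 0.04874 mg/L.

0.0487 mg/L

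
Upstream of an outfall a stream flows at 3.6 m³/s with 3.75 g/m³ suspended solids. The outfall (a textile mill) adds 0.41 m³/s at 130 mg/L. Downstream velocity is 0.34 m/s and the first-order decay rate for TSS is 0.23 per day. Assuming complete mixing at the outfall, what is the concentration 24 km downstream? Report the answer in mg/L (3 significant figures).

13.8 mg/L

After complete mixing, C₀ = (0.41·130 + 3.6·3.75) / 4.01 = 16.66 mg/L.
Travel time t = 2.4e+04 m / 0.34 m/s = 7.059e+04 s = 0.817 d.
C = 16.66·exp(−0.23·0.817) = 16.66·0.8287 = 13.8 mg/L.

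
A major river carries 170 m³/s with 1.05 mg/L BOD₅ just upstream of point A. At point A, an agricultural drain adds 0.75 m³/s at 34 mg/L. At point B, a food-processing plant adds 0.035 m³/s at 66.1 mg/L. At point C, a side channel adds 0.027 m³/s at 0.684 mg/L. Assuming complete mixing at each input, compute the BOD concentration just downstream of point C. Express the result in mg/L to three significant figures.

After input A: C = (170·1.05 + 0.75·34) / 170.8 = 1.195 mg/L.
After input B: C = (170.8·1.195 + 0.035·66.1) / 170.8 = 1.208 mg/L.
After input C: C = (170.8·1.208 + 0.027·0.684) / 170.8 = 1.208 mg/L.

1.21 mg/L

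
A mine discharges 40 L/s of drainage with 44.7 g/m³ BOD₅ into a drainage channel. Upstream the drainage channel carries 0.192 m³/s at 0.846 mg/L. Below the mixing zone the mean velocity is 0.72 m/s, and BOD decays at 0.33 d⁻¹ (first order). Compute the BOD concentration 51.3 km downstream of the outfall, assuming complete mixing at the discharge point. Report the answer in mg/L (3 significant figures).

6.40 mg/L

40 L/s = 0.04 m³/s.
After complete mixing, C₀ = (0.04·44.7 + 0.192·0.846) / 0.232 = 8.407 mg/L.
Travel time t = 5.13e+04 m / 0.72 m/s = 7.125e+04 s = 0.8247 d.
C = 8.407·exp(−0.33·0.8247) = 8.407·0.7618 = 6.404 mg/L.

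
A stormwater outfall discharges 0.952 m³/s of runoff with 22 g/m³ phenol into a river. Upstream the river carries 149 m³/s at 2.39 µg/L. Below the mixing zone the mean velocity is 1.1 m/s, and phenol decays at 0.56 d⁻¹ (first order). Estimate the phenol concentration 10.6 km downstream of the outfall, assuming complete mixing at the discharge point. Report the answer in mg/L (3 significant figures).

2.39 µg/L = 0.00239 mg/L.
After complete mixing, C₀ = (0.952·22 + 149·0.00239) / 150 = 0.142 mg/L.
Travel time t = 1.06e+04 m / 1.1 m/s = 9636 s = 0.1115 d.
C = 0.142·exp(−0.56·0.1115) = 0.142·0.9395 = 0.1334 mg/L.

0.133 mg/L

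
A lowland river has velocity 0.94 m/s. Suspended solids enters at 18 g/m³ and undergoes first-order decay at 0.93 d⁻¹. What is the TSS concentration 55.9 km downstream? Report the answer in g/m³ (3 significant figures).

9.49 g/m³

Travel time t = 55.9 km / 0.94 m/s = 5.59e+04/0.94 = 5.947e+04 s = 0.6883 d.
First-order decay: C = 18·exp(−0.93·0.6883) = 18·0.5272 = 9.49 g/m³.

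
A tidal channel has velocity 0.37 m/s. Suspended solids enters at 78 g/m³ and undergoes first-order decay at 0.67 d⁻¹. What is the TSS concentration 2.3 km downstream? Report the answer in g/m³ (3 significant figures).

Travel time t = 2.3 km / 0.37 m/s = 2300/0.37 = 6216 s = 0.07195 d.
First-order decay: C = 78·exp(−0.67·0.07195) = 78·0.9529 = 74.33 g/m³.

74.3 g/m³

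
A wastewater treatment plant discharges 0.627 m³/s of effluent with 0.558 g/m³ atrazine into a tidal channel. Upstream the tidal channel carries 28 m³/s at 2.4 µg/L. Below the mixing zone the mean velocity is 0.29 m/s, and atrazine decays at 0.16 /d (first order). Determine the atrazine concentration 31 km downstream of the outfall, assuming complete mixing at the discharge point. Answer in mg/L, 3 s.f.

2.4 µg/L = 0.0024 mg/L.
After complete mixing, C₀ = (0.627·0.558 + 28·0.0024) / 28.63 = 0.01457 mg/L.
Travel time t = 3.1e+04 m / 0.29 m/s = 1.069e+05 s = 1.237 d.
C = 0.01457·exp(−0.16·1.237) = 0.01457·0.8204 = 0.01195 mg/L.

0.0120 mg/L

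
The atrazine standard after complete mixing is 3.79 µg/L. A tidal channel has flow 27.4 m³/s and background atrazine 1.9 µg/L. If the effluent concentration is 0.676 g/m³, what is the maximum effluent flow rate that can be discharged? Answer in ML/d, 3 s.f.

6.66 ML/d

1.9 µg/L = 0.0019 mg/L.
3.79 µg/L = 0.00379 mg/L.
Mass balance at complete mixing: C_std·(Q_w + Q_r) = Q_w·C_e + Q_r·C_b.
Rearranging, Q_w = Q_r·(C_std − C_b)/(C_e − C_std) = 27.4·(0.00379 − 0.0019) / (0.676 − 0.00379) = 0.07704 m³/s.
= 6.656 ML/d.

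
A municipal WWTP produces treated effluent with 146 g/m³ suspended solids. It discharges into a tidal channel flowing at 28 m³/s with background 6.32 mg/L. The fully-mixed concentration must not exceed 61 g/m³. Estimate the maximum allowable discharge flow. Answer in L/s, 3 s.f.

Mass balance at complete mixing: C_std·(Q_w + Q_r) = Q_w·C_e + Q_r·C_b.
Rearranging, Q_w = Q_r·(C_std − C_b)/(C_e − C_std) = 28·(61 − 6.32) / (146 − 61) = 18.01 m³/s.
= 1.801e+04 L/s.

18000 L/s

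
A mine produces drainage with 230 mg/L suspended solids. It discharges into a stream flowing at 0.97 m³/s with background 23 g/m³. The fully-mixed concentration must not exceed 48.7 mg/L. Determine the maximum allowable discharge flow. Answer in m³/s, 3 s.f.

Mass balance at complete mixing: C_std·(Q_w + Q_r) = Q_w·C_e + Q_r·C_b.
Rearranging, Q_w = Q_r·(C_std − C_b)/(C_e − C_std) = 0.97·(48.7 − 23) / (230 − 48.7) = 0.1375 m³/s.

0.138 m³/s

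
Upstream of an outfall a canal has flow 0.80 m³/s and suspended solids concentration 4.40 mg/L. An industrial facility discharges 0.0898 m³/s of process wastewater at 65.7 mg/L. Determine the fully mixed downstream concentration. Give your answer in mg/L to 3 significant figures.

10.6 mg/L

Flow-weighted mixing gives C = (0.0898·65.7 + 0.8·4.4) / (0.0898 + 0.8) = 9.42/0.8898 = 10.59 mg/L.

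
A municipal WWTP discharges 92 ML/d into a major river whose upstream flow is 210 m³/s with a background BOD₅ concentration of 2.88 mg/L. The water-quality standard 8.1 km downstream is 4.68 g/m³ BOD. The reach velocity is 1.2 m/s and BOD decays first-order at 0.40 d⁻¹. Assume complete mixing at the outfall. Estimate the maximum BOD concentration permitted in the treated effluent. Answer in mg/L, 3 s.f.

389 mg/L

92 ML/d = 1.065 m³/s.
Travel time to the compliance point: t = 8100/1.2 = 6750 s = 0.07812 d; decay factor exp(−0.40·0.07812) = 0.9692.
So the concentration just after mixing may be at most 4.68/0.9692 = 4.829 mg/L.
Mass balance: 4.829·211.1 = 1.065·Cₑ + 210·2.88.
Cₑ = (1019 − 604.8) / 1.065 = 389.1 mg/L.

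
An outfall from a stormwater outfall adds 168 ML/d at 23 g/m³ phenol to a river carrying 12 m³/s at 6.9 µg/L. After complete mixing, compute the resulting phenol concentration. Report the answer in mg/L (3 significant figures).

168 ML/d = 1.944 m³/s.
6.9 µg/L = 0.0069 mg/L.
By mass balance at complete mixing, C = (1.944·23 + 12·0.0069) / (1.944 + 12) = 44.81/13.94 = 3.213 mg/L.

3.21 mg/L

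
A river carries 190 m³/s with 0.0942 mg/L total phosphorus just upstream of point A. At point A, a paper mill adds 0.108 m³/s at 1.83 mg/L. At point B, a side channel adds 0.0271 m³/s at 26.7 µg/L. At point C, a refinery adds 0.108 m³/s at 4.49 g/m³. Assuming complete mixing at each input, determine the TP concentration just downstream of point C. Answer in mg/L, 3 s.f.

After input A: C = (190·0.0942 + 0.108·1.83) / 190.1 = 0.09519 mg/L.
26.7 µg/L = 0.0267 mg/L.
After input B: C = (190.1·0.09519 + 0.0271·0.0267) / 190.1 = 0.09518 mg/L.
After input C: C = (190.1·0.09518 + 0.108·4.49) / 190.2 = 0.09767 mg/L.

0.0977 mg/L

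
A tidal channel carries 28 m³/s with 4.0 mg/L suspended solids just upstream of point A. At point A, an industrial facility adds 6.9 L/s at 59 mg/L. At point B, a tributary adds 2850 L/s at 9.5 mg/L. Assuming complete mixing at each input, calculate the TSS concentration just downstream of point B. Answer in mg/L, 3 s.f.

4.52 mg/L

6.9 L/s = 0.0069 m³/s.
After input A: C = (28·4 + 0.0069·59) / 28.01 = 4.014 mg/L.
2850 L/s = 2.85 m³/s.
After input B: C = (28.01·4.014 + 2.85·9.5) / 30.86 = 4.52 mg/L.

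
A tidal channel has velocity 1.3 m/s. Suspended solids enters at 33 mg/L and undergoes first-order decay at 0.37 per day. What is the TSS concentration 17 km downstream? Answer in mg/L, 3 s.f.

Travel time t = 17 km / 1.3 m/s = 1.7e+04/1.3 = 1.308e+04 s = 0.1514 d.
First-order decay: C = 33·exp(−0.37·0.1514) = 33·0.9455 = 31.2 mg/L.

31.2 mg/L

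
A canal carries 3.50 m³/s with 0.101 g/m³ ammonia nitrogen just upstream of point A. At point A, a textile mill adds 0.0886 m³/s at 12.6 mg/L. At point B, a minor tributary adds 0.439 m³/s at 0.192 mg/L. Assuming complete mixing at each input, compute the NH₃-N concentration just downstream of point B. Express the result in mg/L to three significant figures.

0.386 mg/L

After input A: C = (3.5·0.101 + 0.0886·12.6) / 3.589 = 0.4096 mg/L.
After input B: C = (3.589·0.4096 + 0.439·0.192) / 4.028 = 0.3859 mg/L.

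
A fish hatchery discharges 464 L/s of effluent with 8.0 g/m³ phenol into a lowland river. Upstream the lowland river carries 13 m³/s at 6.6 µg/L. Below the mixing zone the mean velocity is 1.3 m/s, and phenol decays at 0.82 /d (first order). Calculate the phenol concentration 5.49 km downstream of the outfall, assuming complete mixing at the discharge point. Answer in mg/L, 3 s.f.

0.271 mg/L

464 L/s = 0.464 m³/s.
6.6 µg/L = 0.0066 mg/L.
After complete mixing, C₀ = (0.464·8 + 13·0.0066) / 13.46 = 0.2821 mg/L.
Travel time t = 5490 m / 1.3 m/s = 4223 s = 0.04888 d.
C = 0.2821·exp(−0.82·0.04888) = 0.2821·0.9607 = 0.271 mg/L.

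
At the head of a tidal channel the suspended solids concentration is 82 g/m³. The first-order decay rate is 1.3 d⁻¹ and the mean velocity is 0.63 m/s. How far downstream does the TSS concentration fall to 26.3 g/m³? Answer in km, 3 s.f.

From C = C₀·e^(−kt), t = ln(C₀/C)/k = ln(82/26.3)/1.3 = 1.137/1.3 = 0.8747 d.
Distance = v·t = 0.63 m/s × 7.558e+04 s = 4.761e+04 m = 47.61 km.

47.6 km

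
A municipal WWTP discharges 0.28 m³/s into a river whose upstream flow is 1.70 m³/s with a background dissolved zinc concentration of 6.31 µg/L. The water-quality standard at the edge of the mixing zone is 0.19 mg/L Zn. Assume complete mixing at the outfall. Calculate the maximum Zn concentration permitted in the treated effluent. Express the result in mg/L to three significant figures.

6.31 µg/L = 0.00631 mg/L.
Mass balance: 0.19·1.98 = 0.28·Cₑ + 1.7·0.00631.
Cₑ = (0.3762 − 0.01073) / 0.28 = 1.305 mg/L.

1.31 mg/L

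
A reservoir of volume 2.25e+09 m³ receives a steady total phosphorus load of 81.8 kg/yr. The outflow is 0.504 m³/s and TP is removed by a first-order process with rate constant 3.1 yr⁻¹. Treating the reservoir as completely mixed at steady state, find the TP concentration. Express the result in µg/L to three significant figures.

0.0117 µg/L

Outflow Q = 0.504 m³/s × 3.156e+07 s/yr = 1.591e+07 m³/yr.
Steady-state CSTR mass balance: W = Q·C + k·V·C, so C = W/(Q + kV).
Q + kV = 1.591e+07 + 3.1·2.25e+09 = 6.991e+09 m³/yr.
C = 81.8/6.991e+09 = 1.17e-08 kg/m³ = 1.17e-05 mg/L = 0.0117 µg/L.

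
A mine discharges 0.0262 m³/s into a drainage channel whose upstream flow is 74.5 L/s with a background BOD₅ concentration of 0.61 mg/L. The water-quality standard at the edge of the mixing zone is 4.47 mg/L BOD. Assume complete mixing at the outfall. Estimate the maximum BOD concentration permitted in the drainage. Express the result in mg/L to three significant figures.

74.5 L/s = 0.0745 m³/s.
Mass balance: 4.47·0.1007 = 0.0262·Cₑ + 0.0745·0.61.
Cₑ = (0.4501 − 0.04544) / 0.0262 = 15.45 mg/L.

15.4 mg/L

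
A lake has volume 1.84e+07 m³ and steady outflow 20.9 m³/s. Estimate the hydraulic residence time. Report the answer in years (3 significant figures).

Q = 20.9 m³/s × 3.156e+07 s/yr = 6.596e+08 m³/yr.
Hydraulic residence time τ = V/Q = 1.84e+07/6.596e+08 = 0.0279 yr.

0.0279 yr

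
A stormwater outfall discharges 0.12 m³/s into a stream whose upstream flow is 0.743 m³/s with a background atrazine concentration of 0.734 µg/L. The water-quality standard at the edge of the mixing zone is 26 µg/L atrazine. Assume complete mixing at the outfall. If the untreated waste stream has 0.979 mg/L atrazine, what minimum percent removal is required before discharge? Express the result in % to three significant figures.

0.734 µg/L = 0.000734 mg/L.
26 µg/L = 0.026 mg/L.
Mass balance: 0.026·0.863 = 0.12·Cₑ + 0.743·0.000734.
Cₑ = (0.02244 − 0.0005454) / 0.12 = 0.1824 mg/L.
Required removal = 1 − 0.1824/0.979 = 81.36 %.

81.4 %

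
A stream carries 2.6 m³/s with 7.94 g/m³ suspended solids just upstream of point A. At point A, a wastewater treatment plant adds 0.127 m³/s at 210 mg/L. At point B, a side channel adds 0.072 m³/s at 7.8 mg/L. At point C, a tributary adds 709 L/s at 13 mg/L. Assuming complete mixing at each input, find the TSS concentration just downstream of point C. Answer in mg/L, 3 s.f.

16.3 mg/L

After input A: C = (2.6·7.94 + 0.127·210) / 2.727 = 17.35 mg/L.
After input B: C = (2.727·17.35 + 0.072·7.8) / 2.799 = 17.1 mg/L.
709 L/s = 0.709 m³/s.
After input C: C = (2.799·17.1 + 0.709·13) / 3.508 = 16.27 mg/L.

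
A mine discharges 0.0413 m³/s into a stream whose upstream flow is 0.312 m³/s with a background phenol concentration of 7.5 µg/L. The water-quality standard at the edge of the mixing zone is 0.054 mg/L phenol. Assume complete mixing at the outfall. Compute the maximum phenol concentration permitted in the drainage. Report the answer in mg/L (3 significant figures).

0.405 mg/L

7.5 µg/L = 0.0075 mg/L.
Mass balance: 0.054·0.3533 = 0.0413·Cₑ + 0.312·0.0075.
Cₑ = (0.01908 − 0.00234) / 0.0413 = 0.4053 mg/L.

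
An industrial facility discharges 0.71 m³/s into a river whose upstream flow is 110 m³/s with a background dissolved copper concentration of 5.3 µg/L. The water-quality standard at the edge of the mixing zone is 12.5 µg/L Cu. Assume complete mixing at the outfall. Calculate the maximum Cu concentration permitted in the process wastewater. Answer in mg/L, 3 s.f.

1.13 mg/L

5.3 µg/L = 0.0053 mg/L.
12.5 µg/L = 0.0125 mg/L.
Mass balance: 0.0125·110.7 = 0.71·Cₑ + 110·0.0053.
Cₑ = (1.384 − 0.583) / 0.71 = 1.128 mg/L.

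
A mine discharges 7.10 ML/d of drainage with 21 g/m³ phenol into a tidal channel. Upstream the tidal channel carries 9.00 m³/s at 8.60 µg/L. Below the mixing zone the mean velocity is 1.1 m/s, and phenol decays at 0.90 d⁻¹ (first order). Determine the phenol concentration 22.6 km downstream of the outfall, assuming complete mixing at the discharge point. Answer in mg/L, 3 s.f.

0.160 mg/L

7.10 ML/d = 0.08218 m³/s.
8.60 µg/L = 0.0086 mg/L.
After complete mixing, C₀ = (0.08218·21 + 9·0.0086) / 9.082 = 0.1985 mg/L.
Travel time t = 2.26e+04 m / 1.1 m/s = 2.055e+04 s = 0.2378 d.
C = 0.1985·exp(−0.90·0.2378) = 0.1985·0.8073 = 0.1603 mg/L.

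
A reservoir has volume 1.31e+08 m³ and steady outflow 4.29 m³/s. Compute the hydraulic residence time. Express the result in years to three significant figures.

0.968 yr

Q = 4.29 m³/s × 3.156e+07 s/yr = 1.354e+08 m³/yr.
Hydraulic residence time τ = V/Q = 1.31e+08/1.354e+08 = 0.9676 yr.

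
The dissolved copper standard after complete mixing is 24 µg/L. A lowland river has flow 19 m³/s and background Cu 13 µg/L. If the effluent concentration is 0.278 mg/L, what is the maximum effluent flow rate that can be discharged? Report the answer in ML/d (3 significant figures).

71.1 ML/d

13 µg/L = 0.013 mg/L.
24 µg/L = 0.024 mg/L.
Mass balance at complete mixing: C_std·(Q_w + Q_r) = Q_w·C_e + Q_r·C_b.
Rearranging, Q_w = Q_r·(C_std − C_b)/(C_e − C_std) = 19·(0.024 − 0.013) / (0.278 − 0.024) = 0.8228 m³/s.
= 71.09 ML/d.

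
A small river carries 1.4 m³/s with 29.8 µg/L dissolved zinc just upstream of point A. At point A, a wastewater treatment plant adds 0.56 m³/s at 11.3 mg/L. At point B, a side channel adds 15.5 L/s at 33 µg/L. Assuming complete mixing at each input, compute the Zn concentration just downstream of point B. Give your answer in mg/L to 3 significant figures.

3.22 mg/L

29.8 µg/L = 0.0298 mg/L.
After input A: C = (1.4·0.0298 + 0.56·11.3) / 1.96 = 3.25 mg/L.
15.5 L/s = 0.0155 m³/s.
33 µg/L = 0.033 mg/L.
After input B: C = (1.96·3.25 + 0.0155·0.033) / 1.976 = 3.225 mg/L.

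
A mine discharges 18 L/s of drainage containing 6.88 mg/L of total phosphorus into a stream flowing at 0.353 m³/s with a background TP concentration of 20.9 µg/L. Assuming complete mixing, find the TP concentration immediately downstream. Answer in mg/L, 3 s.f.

18 L/s = 0.018 m³/s.
20.9 µg/L = 0.0209 mg/L.
Conservation of mass across the mixing zone: C = (0.018·6.88 + 0.353·0.0209) / (0.018 + 0.353) = 0.1312/0.371 = 0.3537 mg/L.

0.354 mg/L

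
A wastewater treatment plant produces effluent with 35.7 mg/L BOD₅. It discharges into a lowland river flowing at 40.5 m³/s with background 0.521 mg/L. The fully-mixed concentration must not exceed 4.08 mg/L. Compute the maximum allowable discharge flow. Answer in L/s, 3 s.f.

4560 L/s

Mass balance at complete mixing: C_std·(Q_w + Q_r) = Q_w·C_e + Q_r·C_b.
Rearranging, Q_w = Q_r·(C_std − C_b)/(C_e − C_std) = 40.5·(4.08 − 0.521) / (35.7 − 4.08) = 4.558 m³/s.
= 4558 L/s.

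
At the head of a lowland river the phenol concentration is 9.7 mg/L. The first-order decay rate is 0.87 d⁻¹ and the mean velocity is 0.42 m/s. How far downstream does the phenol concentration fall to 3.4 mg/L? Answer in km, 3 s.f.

43.7 km

From C = C₀·e^(−kt), t = ln(C₀/C)/k = ln(9.7/3.4)/0.87 = 1.048/0.87 = 1.205 d.
Distance = v·t = 0.42 m/s × 1.041e+05 s = 4.373e+04 m = 43.73 km.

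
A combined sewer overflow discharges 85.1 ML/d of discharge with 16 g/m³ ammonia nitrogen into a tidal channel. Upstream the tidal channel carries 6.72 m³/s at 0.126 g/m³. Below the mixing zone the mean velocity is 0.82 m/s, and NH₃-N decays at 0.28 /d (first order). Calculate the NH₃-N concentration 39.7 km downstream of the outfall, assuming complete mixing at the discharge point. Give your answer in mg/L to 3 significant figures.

1.84 mg/L

85.1 ML/d = 0.985 m³/s.
After complete mixing, C₀ = (0.985·16 + 6.72·0.126) / 7.705 = 2.155 mg/L.
Travel time t = 3.97e+04 m / 0.82 m/s = 4.841e+04 s = 0.5604 d.
C = 2.155·exp(−0.28·0.5604) = 2.155·0.8548 = 1.842 mg/L.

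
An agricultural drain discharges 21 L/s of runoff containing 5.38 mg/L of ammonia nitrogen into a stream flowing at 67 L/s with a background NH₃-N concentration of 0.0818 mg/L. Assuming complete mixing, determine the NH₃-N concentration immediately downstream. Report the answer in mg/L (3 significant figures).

21 L/s = 0.021 m³/s.
67 L/s = 0.067 m³/s.
Flow-weighted mixing gives C = (0.021·5.38 + 0.067·0.0818) / (0.021 + 0.067) = 0.1185/0.088 = 1.346 mg/L.

1.35 mg/L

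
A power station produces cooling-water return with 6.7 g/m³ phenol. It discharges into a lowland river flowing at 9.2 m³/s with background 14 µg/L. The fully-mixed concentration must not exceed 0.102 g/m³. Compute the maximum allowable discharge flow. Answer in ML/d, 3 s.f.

14 µg/L = 0.014 mg/L.
Mass balance at complete mixing: C_std·(Q_w + Q_r) = Q_w·C_e + Q_r·C_b.
Rearranging, Q_w = Q_r·(C_std − C_b)/(C_e − C_std) = 9.2·(0.102 − 0.014) / (6.7 − 0.102) = 0.1227 m³/s.
= 10.6 ML/d.

10.6 ML/d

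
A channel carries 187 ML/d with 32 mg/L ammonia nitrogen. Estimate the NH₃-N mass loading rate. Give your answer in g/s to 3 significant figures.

69.3 g/s

187 ML/d = 2.164 m³/s.
Mass flux = Q·C = 2.164 m³/s × 32 g/m³ = 69.26 g/s.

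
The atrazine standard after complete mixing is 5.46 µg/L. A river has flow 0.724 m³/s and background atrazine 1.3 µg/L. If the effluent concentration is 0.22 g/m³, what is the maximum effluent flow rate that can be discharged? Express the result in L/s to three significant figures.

14.0 L/s

1.3 µg/L = 0.0013 mg/L.
5.46 µg/L = 0.00546 mg/L.
Mass balance at complete mixing: C_std·(Q_w + Q_r) = Q_w·C_e + Q_r·C_b.
Rearranging, Q_w = Q_r·(C_std − C_b)/(C_e − C_std) = 0.724·(0.00546 − 0.0013) / (0.22 − 0.00546) = 0.01404 m³/s.
= 14.04 L/s.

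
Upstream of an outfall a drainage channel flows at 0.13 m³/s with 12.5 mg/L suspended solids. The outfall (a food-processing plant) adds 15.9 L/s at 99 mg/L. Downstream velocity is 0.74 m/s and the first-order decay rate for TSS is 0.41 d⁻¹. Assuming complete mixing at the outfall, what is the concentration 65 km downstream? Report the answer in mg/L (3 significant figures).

15.9 L/s = 0.0159 m³/s.
After complete mixing, C₀ = (0.0159·99 + 0.13·12.5) / 0.1459 = 21.93 mg/L.
Travel time t = 6.5e+04 m / 0.74 m/s = 8.784e+04 s = 1.017 d.
C = 21.93·exp(−0.41·1.017) = 21.93·0.6591 = 14.45 mg/L.

14.5 mg/L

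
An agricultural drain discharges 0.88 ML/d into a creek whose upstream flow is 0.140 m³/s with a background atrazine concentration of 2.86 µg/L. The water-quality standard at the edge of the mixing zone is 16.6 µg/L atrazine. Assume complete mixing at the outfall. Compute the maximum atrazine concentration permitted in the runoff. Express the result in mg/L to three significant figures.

0.205 mg/L

0.88 ML/d = 0.01019 m³/s.
2.86 µg/L = 0.00286 mg/L.
16.6 µg/L = 0.0166 mg/L.
Mass balance: 0.0166·0.1502 = 0.01019·Cₑ + 0.14·0.00286.
Cₑ = (0.002493 − 0.0004004) / 0.01019 = 0.2055 mg/L.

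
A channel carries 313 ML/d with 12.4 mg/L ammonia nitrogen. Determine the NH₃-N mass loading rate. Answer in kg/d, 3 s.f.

313 ML/d = 3.623 m³/s.
Mass flux = Q·C = 3.623 m³/s × 12.4 g/m³ = 44.92 g/s.
= 44.92 g/s × 86.4 = 3881 kg/d.

3880 kg/d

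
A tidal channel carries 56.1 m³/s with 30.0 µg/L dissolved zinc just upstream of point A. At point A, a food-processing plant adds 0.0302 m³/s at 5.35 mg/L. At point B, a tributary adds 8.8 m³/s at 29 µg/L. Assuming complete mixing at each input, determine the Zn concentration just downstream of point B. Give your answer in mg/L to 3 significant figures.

30.0 µg/L = 0.03 mg/L.
After input A: C = (56.1·0.03 + 0.0302·5.35) / 56.13 = 0.03286 mg/L.
29 µg/L = 0.029 mg/L.
After input B: C = (56.13·0.03286 + 8.8·0.029) / 64.93 = 0.03234 mg/L.

0.0323 mg/L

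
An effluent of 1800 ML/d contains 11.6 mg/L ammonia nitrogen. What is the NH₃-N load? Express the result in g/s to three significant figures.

1800 ML/d = 20.83 m³/s.
Mass flux = Q·C = 20.83 m³/s × 11.6 g/m³ = 241.7 g/s.

242 g/s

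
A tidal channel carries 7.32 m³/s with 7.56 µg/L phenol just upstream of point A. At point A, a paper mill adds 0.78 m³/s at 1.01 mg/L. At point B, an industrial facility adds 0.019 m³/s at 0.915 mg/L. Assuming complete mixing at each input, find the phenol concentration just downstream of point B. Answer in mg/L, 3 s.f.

7.56 µg/L = 0.00756 mg/L.
After input A: C = (7.32·0.00756 + 0.78·1.01) / 8.1 = 0.1041 mg/L.
After input B: C = (8.1·0.1041 + 0.019·0.915) / 8.119 = 0.106 mg/L.

0.106 mg/L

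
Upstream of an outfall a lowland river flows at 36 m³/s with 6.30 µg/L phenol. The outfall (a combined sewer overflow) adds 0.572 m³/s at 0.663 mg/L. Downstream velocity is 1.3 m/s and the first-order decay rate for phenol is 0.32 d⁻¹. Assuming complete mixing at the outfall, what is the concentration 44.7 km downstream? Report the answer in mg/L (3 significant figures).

0.0146 mg/L

6.30 µg/L = 0.0063 mg/L.
After complete mixing, C₀ = (0.572·0.663 + 36·0.0063) / 36.57 = 0.01657 mg/L.
Travel time t = 4.47e+04 m / 1.3 m/s = 3.438e+04 s = 0.398 d.
C = 0.01657·exp(−0.32·0.398) = 0.01657·0.8804 = 0.01459 mg/L.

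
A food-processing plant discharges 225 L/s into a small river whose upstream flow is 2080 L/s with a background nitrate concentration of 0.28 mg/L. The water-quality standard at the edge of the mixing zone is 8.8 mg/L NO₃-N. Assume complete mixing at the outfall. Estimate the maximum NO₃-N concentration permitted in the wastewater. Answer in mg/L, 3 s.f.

87.6 mg/L

225 L/s = 0.225 m³/s.
2080 L/s = 2.08 m³/s.
Mass balance: 8.8·2.305 = 0.225·Cₑ + 2.08·0.28.
Cₑ = (20.28 − 0.5824) / 0.225 = 87.56 mg/L.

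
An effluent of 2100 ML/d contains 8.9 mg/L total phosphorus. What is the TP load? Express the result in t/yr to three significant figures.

2100 ML/d = 24.31 m³/s.
Mass flux = Q·C = 24.31 m³/s × 8.9 g/m³ = 216.3 g/s.
= 216.3 g/s × 31.56 = 6827 t/yr.

6830 t/yr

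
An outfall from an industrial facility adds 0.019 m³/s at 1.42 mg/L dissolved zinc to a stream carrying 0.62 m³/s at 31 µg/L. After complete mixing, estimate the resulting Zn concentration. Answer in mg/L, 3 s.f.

31 µg/L = 0.031 mg/L.
By mass balance at complete mixing, C = (0.019·1.42 + 0.62·0.031) / (0.019 + 0.62) = 0.0462/0.639 = 0.0723 mg/L.

0.0723 mg/L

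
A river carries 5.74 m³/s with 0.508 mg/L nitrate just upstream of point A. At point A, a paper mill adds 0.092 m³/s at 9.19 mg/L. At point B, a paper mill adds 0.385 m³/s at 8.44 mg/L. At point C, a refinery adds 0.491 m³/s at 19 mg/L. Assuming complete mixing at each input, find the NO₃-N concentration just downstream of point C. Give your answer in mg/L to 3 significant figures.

After input A: C = (5.74·0.508 + 0.092·9.19) / 5.832 = 0.645 mg/L.
After input B: C = (5.832·0.645 + 0.385·8.44) / 6.217 = 1.128 mg/L.
After input C: C = (6.217·1.128 + 0.491·19) / 6.708 = 2.436 mg/L.

2.44 mg/L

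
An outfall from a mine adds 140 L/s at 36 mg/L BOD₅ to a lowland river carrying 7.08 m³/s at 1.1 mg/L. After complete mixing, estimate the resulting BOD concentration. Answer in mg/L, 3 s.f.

140 L/s = 0.14 m³/s.
By mass balance at complete mixing, C = (0.14·36 + 7.08·1.1) / (0.14 + 7.08) = 12.83/7.22 = 1.777 mg/L.

1.78 mg/L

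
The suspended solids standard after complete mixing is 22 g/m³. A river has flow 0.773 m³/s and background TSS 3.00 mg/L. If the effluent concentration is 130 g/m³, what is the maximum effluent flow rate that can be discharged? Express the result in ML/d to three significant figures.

Mass balance at complete mixing: C_std·(Q_w + Q_r) = Q_w·C_e + Q_r·C_b.
Rearranging, Q_w = Q_r·(C_std − C_b)/(C_e − C_std) = 0.773·(22 − 3) / (130 − 22) = 0.136 m³/s.
= 11.75 ML/d.

11.7 ML/d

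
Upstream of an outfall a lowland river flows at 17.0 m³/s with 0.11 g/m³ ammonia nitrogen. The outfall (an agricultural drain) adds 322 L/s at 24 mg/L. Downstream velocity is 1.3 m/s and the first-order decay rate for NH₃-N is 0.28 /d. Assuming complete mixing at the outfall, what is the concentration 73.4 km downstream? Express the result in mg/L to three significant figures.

0.461 mg/L

322 L/s = 0.322 m³/s.
After complete mixing, C₀ = (0.322·24 + 17·0.11) / 17.32 = 0.5541 mg/L.
Travel time t = 7.34e+04 m / 1.3 m/s = 5.646e+04 s = 0.6535 d.
C = 0.5541·exp(−0.28·0.6535) = 0.5541·0.8328 = 0.4614 mg/L.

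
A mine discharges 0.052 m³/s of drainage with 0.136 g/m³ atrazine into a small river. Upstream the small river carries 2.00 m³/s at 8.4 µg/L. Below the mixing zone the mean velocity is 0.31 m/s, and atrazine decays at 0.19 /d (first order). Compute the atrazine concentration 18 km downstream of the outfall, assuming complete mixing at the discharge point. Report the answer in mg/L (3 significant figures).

8.4 µg/L = 0.0084 mg/L.
After complete mixing, C₀ = (0.052·0.136 + 2·0.0084) / 2.052 = 0.01163 mg/L.
Travel time t = 1.8e+04 m / 0.31 m/s = 5.806e+04 s = 0.672 d.
C = 0.01163·exp(−0.19·0.672) = 0.01163·0.8801 = 0.01024 mg/L.

0.0102 mg/L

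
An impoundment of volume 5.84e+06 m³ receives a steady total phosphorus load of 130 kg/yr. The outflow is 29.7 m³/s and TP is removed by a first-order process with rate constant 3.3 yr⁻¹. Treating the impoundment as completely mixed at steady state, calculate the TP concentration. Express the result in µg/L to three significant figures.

0.136 µg/L

Outflow Q = 29.7 m³/s × 3.156e+07 s/yr = 9.373e+08 m³/yr.
Steady-state CSTR mass balance: W = Q·C + k·V·C, so C = W/(Q + kV).
Q + kV = 9.373e+08 + 3.3·5.84e+06 = 9.565e+08 m³/yr.
C = 130/9.565e+08 = 1.359e-07 kg/m³ = 0.0001359 mg/L = 0.1359 µg/L.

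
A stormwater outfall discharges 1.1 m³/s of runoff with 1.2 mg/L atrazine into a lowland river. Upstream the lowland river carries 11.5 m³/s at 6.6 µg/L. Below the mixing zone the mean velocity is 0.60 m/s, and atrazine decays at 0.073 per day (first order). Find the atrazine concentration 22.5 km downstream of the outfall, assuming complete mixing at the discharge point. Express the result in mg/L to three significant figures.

0.107 mg/L

6.6 µg/L = 0.0066 mg/L.
After complete mixing, C₀ = (1.1·1.2 + 11.5·0.0066) / 12.6 = 0.1108 mg/L.
Travel time t = 2.25e+04 m / 0.60 m/s = 3.75e+04 s = 0.434 d.
C = 0.1108·exp(−0.073·0.434) = 0.1108·0.9688 = 0.1073 mg/L.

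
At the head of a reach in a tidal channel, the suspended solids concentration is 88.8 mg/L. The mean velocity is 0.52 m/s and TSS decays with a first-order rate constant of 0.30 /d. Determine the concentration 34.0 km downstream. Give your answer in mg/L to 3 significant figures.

70.8 mg/L

Travel time t = 34.0 km / 0.52 m/s = 3.4e+04/0.52 = 6.538e+04 s = 0.7568 d.
First-order decay: C = 88.8·exp(−0.30·0.7568) = 88.8·0.7969 = 70.76 mg/L.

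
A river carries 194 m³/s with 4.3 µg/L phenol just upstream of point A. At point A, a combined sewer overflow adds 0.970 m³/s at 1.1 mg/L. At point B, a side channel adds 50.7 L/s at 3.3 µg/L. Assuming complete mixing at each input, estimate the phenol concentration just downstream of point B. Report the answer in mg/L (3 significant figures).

4.3 µg/L = 0.0043 mg/L.
After input A: C = (194·0.0043 + 0.97·1.1) / 195 = 0.009751 mg/L.
50.7 L/s = 0.0507 m³/s.
3.3 µg/L = 0.0033 mg/L.
After input B: C = (195·0.009751 + 0.0507·0.0033) / 195 = 0.00975 mg/L.

0.00975 mg/L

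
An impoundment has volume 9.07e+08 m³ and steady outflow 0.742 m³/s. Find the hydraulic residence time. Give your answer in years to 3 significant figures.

38.7 yr

Q = 0.742 m³/s × 3.156e+07 s/yr = 2.342e+07 m³/yr.
Hydraulic residence time τ = V/Q = 9.07e+08/2.342e+07 = 38.73 yr.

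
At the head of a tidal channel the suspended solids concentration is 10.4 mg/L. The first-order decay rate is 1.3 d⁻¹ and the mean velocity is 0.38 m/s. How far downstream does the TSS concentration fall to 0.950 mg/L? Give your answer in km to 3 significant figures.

60.4 km

From C = C₀·e^(−kt), t = ln(C₀/C)/k = ln(10.4/0.950)/1.3 = 2.393/1.3 = 1.841 d.
Distance = v·t = 0.38 m/s × 1.59e+05 s = 6.044e+04 m = 60.44 km.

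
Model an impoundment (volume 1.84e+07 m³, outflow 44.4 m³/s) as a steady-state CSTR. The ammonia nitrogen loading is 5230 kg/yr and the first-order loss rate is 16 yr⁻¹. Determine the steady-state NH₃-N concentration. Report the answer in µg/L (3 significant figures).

Outflow Q = 44.4 m³/s × 3.156e+07 s/yr = 1.401e+09 m³/yr.
Steady-state CSTR mass balance: W = Q·C + k·V·C, so C = W/(Q + kV).
Q + kV = 1.401e+09 + 16·1.84e+07 = 1.696e+09 m³/yr.
C = 5230/1.696e+09 = 3.085e-06 kg/m³ = 0.003085 mg/L = 3.085 µg/L.

3.08 µg/L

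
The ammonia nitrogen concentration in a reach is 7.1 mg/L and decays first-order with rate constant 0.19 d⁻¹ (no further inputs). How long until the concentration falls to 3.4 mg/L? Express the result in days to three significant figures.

t = ln(C₀/C)/k = ln(7.1/3.4)/0.19 = 0.7363/0.19 = 3.875 d.

3.88 d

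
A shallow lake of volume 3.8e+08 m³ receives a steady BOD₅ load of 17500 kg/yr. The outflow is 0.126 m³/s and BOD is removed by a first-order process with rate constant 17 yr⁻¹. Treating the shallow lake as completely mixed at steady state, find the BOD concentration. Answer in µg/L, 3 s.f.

2.71 µg/L

Outflow Q = 0.126 m³/s × 3.156e+07 s/yr = 3.976e+06 m³/yr.
Steady-state CSTR mass balance: W = Q·C + k·V·C, so C = W/(Q + kV).
Q + kV = 3.976e+06 + 17·3.8e+08 = 6.464e+09 m³/yr.
C = 17500/6.464e+09 = 2.707e-06 kg/m³ = 0.002707 mg/L = 2.707 µg/L.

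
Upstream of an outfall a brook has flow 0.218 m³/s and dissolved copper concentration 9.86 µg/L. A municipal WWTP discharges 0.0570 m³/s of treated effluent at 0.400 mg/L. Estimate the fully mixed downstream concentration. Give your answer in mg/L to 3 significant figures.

0.0907 mg/L

9.86 µg/L = 0.00986 mg/L.
By mass balance at complete mixing, C = (0.057·0.4 + 0.218·0.00986) / (0.057 + 0.218) = 0.02495/0.275 = 0.09073 mg/L.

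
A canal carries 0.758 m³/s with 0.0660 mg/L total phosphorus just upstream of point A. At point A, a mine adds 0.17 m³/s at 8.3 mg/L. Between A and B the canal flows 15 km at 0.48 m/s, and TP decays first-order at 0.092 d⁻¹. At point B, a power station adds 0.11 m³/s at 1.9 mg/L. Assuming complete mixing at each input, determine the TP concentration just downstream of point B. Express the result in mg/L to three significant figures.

1.56 mg/L

After input A: C = (0.758·0.066 + 0.17·8.3) / 0.928 = 1.574 mg/L.
Over the 15 km reach to input B (t = 3.125e+04 s = 0.3617 d), decay gives C = 1.574·exp(−0.092·0.3617) = 1.523 mg/L.
After input B: C = (0.928·1.523 + 0.11·1.9) / 1.038 = 1.563 mg/L.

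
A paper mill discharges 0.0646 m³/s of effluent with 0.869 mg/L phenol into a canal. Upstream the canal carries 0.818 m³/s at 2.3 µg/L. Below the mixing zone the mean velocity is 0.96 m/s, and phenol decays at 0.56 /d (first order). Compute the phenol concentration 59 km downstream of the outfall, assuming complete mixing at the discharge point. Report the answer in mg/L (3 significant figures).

0.0441 mg/L

2.3 µg/L = 0.0023 mg/L.
After complete mixing, C₀ = (0.0646·0.869 + 0.818·0.0023) / 0.8826 = 0.06574 mg/L.
Travel time t = 5.9e+04 m / 0.96 m/s = 6.146e+04 s = 0.7113 d.
C = 0.06574·exp(−0.56·0.7113) = 0.06574·0.6714 = 0.04414 mg/L.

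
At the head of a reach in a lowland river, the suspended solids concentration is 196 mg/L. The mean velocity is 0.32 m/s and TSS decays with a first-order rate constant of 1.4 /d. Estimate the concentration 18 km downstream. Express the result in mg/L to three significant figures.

Travel time t = 18 km / 0.32 m/s = 1.8e+04/0.32 = 5.625e+04 s = 0.651 d.
First-order decay: C = 196·exp(−1.4·0.651) = 196·0.4019 = 78.78 mg/L.

78.8 mg/L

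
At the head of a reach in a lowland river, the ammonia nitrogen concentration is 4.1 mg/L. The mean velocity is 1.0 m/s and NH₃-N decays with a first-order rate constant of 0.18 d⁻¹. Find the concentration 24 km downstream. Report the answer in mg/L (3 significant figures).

Travel time t = 24 km / 1.0 m/s = 2.4e+04/1.0 = 2.4e+04 s = 0.2778 d.
First-order decay: C = 4.1·exp(−0.18·0.2778) = 4.1·0.9512 = 3.9 mg/L.

3.90 mg/L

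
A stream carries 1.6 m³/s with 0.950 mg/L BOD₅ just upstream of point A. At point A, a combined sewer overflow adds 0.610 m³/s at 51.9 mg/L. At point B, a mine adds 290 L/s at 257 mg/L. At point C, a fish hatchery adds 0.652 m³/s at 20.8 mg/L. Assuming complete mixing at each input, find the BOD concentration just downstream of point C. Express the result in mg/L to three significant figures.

38.5 mg/L

After input A: C = (1.6·0.95 + 0.61·51.9) / 2.21 = 15.01 mg/L.
290 L/s = 0.29 m³/s.
After input B: C = (2.21·15.01 + 0.29·257) / 2.5 = 43.08 mg/L.
After input C: C = (2.5·43.08 + 0.652·20.8) / 3.152 = 38.47 mg/L.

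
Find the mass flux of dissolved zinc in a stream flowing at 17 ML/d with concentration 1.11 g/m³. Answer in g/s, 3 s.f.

17 ML/d = 0.1968 m³/s.
Mass flux = Q·C = 0.1968 m³/s × 1.11 g/m³ = 0.2184 g/s.

0.218 g/s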